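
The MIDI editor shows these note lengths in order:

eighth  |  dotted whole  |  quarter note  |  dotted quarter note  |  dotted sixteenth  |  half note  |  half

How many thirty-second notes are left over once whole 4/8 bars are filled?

One bar of 4/8 = 16 thirty-second notes.
Convert each value to thirty-second notes: eighth = 4; dotted whole = 48; quarter note = 8; dotted quarter note = 12; dotted sixteenth = 3; half note = 16; half = 16.
Adding: 4 + 48 + 8 + 12 + 3 + 16 + 16 = 107.
107 ÷ 16 = 6 complete bars with 11 thirty-second notes remaining.

11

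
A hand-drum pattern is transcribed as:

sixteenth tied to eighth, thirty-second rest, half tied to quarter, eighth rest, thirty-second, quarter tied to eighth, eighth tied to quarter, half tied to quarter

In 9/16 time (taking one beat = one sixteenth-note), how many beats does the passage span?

42

One sixteenth-note beat = 2 thirty-second notes.
In thirty-second notes: sixteenth tied to eighth (sixteenth + eighth) = 6; thirty-second rest = 1; half tied to quarter (half + quarter) = 24; eighth rest = 4; thirty-second = 1; quarter tied to eighth (quarter + eighth) = 12; eighth tied to quarter (eighth + quarter) = 12; half tied to quarter (half + quarter) = 24.
Adding: 6 + 1 + 24 + 4 + 1 + 12 + 12 + 24 = 84.
84 ÷ 2 = 42 beats.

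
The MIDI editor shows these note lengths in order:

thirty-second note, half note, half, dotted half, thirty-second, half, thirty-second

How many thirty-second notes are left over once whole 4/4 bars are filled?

One bar of 4/4 = 32 thirty-second notes.
In thirty-second notes: thirty-second note = 1; half note = 16; half = 16; dotted half = 24; thirty-second = 1; half = 16; thirty-second = 1.
Adding: 1 + 16 + 16 + 24 + 1 + 16 + 1 = 75.
75 ÷ 32 = 2 complete bars with 11 thirty-second notes remaining.

11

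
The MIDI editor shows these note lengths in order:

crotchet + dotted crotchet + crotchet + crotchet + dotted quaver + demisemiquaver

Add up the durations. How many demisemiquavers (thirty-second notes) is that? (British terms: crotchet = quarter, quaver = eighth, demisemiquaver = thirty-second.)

43

Express everything in thirty-second notes: crotchet = 8; dotted crotchet = 12; crotchet = 8; crotchet = 8; dotted quaver = 6; demisemiquaver = 1.
Total: 8 + 12 + 8 + 8 + 6 + 1 = 43 thirty-second notes.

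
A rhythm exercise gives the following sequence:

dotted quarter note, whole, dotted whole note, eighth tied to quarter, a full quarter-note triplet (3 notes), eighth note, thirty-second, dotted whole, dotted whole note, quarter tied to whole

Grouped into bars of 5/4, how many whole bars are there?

One bar of 5/4 = 40 thirty-second notes.
Express everything in thirty-second notes: dotted quarter note = 12; whole = 32; dotted whole note = 48; eighth tied to quarter (eighth + quarter) = 12; a full quarter-note triplet (3 notes) (three triplet quarters span one half) = 16; eighth note = 4; thirty-second = 1; dotted whole = 48; dotted whole note = 48; quarter tied to whole (quarter + whole) = 40.
Altogether 12 + 32 + 48 + 12 + 16 + 4 + 1 + 48 + 48 + 40 = 261.
261 ÷ 40 = 6 complete bars with 21 left over.

6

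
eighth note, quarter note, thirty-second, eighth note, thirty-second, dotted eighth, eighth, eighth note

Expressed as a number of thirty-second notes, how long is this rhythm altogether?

Each duration in thirty-second notes: eighth note = 4; quarter note = 8; thirty-second = 1; eighth note = 4; thirty-second = 1; dotted eighth = 6; eighth = 4; eighth note = 4.
Total: 4 + 8 + 1 + 4 + 1 + 6 + 4 + 4 = 32 thirty-second notes.

32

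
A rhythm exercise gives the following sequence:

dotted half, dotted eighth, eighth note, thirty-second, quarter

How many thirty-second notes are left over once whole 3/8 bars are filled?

One bar of 3/8 = 12 thirty-second notes.
Express everything in thirty-second notes: dotted half = 24; dotted eighth = 6; eighth note = 4; thirty-second = 1; quarter = 8.
Adding: 24 + 6 + 4 + 1 + 8 = 43.
43 ÷ 12 = 3 complete bars with 7 thirty-second notes remaining.

7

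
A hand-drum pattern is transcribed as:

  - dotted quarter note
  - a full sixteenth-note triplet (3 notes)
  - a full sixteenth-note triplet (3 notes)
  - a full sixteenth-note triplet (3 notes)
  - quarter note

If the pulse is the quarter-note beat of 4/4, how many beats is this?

One quarter-note beat = 2 eighth notes.
Convert each value to eighth notes: dotted quarter note = 3; a full sixteenth-note triplet (3 notes) (three triplet sixteenths span one eighth) = 1; a full sixteenth-note triplet (3 notes) (three triplet sixteenths span one eighth) = 1; a full sixteenth-note triplet (3 notes) (three triplet sixteenths span one eighth) = 1; quarter note = 2.
Adding: 3 + 1 + 1 + 1 + 2 = 8.
8 ÷ 2 = 4 beats.

4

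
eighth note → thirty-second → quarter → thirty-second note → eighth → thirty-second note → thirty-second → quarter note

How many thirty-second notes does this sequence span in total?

In thirty-second notes: eighth note = 4; thirty-second = 1; quarter = 8; thirty-second note = 1; eighth = 4; thirty-second note = 1; thirty-second = 1; quarter note = 8.
Sum: 4 + 1 + 8 + 1 + 4 + 1 + 1 + 8 = 28 thirty-second notes.

28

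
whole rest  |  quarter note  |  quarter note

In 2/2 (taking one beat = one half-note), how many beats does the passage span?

3

One half-note beat = 2 quarter notes.
Convert each value to quarter notes: whole rest = 4; quarter note = 1; quarter note = 1.
Total: 4 + 1 + 1 = 6.
6 ÷ 2 = 3 beats.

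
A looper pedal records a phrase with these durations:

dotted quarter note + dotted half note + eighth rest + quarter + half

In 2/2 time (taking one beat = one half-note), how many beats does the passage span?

4

One half-note beat = 4 eighth notes.
Working in eighth notes: dotted quarter note = 3; dotted half note = 6; eighth rest = 1; quarter = 2; half = 4.
Sum: 3 + 6 + 1 + 2 + 4 = 16.
16 ÷ 4 = 4 beats.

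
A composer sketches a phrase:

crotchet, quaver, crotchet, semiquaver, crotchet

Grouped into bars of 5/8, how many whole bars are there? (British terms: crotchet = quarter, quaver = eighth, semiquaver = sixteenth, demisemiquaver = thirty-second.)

One bar of 5/8 = 10 sixteenth notes.
Working in sixteenth notes: crotchet = 4; quaver = 2; crotchet = 4; semiquaver = 1; crotchet = 4.
Adding: 4 + 2 + 4 + 1 + 4 = 15.
15 ÷ 10 = 1 complete bar with 5 left over.

1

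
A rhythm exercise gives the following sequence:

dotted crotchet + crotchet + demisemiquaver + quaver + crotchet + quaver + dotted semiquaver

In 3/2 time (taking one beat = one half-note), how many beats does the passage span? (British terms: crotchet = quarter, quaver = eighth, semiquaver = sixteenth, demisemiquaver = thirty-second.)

One half-note beat = 16 thirty-second notes.
Working in thirty-second notes: dotted crotchet = 12; crotchet = 8; demisemiquaver = 1; quaver = 4; crotchet = 8; quaver = 4; dotted semiquaver = 3.
Sum: 12 + 8 + 1 + 4 + 8 + 4 + 3 = 40.
40 ÷ 16 = 2.5 beats.

2.5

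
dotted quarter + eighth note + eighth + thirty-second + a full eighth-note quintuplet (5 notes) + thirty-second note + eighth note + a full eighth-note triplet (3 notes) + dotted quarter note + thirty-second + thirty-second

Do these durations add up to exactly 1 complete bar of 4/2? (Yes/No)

One bar of 4/2 = 64 thirty-second notes.
Working in thirty-second notes: dotted quarter = 12; eighth note = 4; eighth = 4; thirty-second = 1; a full eighth-note quintuplet (5 notes) (five quintuplet eighths span one half) = 16; thirty-second note = 1; eighth note = 4; a full eighth-note triplet (3 notes) (three triplet eighths span one quarter) = 8; dotted quarter note = 12; thirty-second = 1; thirty-second = 1.
Adding: 12 + 4 + 4 + 1 + 16 + 1 + 4 + 8 + 12 + 1 + 1 = 64.
64 equals 64, so the answer is Yes.

Yes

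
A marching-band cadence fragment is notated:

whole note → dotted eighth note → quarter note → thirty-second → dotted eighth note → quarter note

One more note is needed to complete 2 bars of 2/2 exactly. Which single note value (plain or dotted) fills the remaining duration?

2 bars of 2/2 = 64 thirty-second notes.
Each duration in thirty-second notes: whole note = 32; dotted eighth note = 6; quarter note = 8; thirty-second = 1; dotted eighth note = 6; quarter note = 8.
Adding: 32 + 6 + 8 + 1 + 6 + 8 = 61.
Remaining: 64 − 61 = 3 thirty-second notes, which is a dotted sixteenth note.

dotted sixteenth note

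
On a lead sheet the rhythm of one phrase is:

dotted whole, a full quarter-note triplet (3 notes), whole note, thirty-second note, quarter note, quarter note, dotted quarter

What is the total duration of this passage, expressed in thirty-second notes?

125

Working in thirty-second notes: dotted whole = 48; a full quarter-note triplet (3 notes) (three triplet quarters span one half) = 16; whole note = 32; thirty-second note = 1; quarter note = 8; quarter note = 8; dotted quarter = 12.
Sum: 48 + 16 + 32 + 1 + 8 + 8 + 12 = 125 thirty-second notes.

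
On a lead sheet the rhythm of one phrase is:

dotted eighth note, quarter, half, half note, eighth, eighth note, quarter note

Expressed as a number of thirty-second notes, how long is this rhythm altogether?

62

Convert each value to thirty-second notes: dotted eighth note = 6; quarter = 8; half = 16; half note = 16; eighth = 4; eighth note = 4; quarter note = 8.
Sum: 6 + 8 + 16 + 16 + 4 + 4 + 8 = 62 thirty-second notes.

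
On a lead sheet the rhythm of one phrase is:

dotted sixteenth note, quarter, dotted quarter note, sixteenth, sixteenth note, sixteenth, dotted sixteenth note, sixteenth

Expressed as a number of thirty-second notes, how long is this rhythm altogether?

34

Convert each value to thirty-second notes: dotted sixteenth note = 3; quarter = 8; dotted quarter note = 12; sixteenth = 2; sixteenth note = 2; sixteenth = 2; dotted sixteenth note = 3; sixteenth = 2.
Total: 3 + 8 + 12 + 2 + 2 + 2 + 3 + 2 = 34 thirty-second notes.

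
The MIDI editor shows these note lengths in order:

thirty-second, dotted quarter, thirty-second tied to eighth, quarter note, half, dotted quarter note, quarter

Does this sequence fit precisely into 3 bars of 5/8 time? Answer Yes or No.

No

One bar of 5/8 = 20 thirty-second notes, so 3 bars = 60.
In thirty-second notes: thirty-second = 1; dotted quarter = 12; thirty-second tied to eighth (thirty-second + eighth) = 5; quarter note = 8; half = 16; dotted quarter note = 12; quarter = 8.
Sum: 1 + 12 + 5 + 8 + 16 + 12 + 8 = 62.
62 exceeds 60, so the answer is No.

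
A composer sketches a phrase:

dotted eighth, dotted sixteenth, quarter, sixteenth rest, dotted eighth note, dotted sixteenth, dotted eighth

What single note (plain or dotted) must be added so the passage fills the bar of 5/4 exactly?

The bar of 5/4 = 40 thirty-second notes.
Convert each value to thirty-second notes: dotted eighth = 6; dotted sixteenth = 3; quarter = 8; sixteenth rest = 2; dotted eighth note = 6; dotted sixteenth = 3; dotted eighth = 6.
Total: 6 + 3 + 8 + 2 + 6 + 3 + 6 = 34.
Remaining: 40 − 34 = 6 thirty-second notes, which is a dotted eighth note.

dotted eighth note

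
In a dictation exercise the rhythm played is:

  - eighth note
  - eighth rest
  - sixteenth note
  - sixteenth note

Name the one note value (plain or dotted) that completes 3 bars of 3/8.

3 bars of 3/8 = 18 sixteenth notes.
In sixteenth notes: eighth note = 2; eighth rest = 2; sixteenth note = 1; sixteenth note = 1.
Total: 2 + 2 + 1 + 1 = 6.
Remaining: 18 − 6 = 12 sixteenth notes, which is a dotted half note.

dotted half note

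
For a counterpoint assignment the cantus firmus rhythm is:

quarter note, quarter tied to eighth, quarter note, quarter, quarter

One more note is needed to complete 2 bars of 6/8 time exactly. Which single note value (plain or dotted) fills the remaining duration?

2 bars of 6/8 = 12 eighth notes.
Express everything in eighth notes: quarter note = 2; quarter tied to eighth (quarter + eighth) = 3; quarter note = 2; quarter = 2; quarter = 2.
Sum: 2 + 3 + 2 + 2 + 2 = 11.
Remaining: 12 − 11 = 1 eighth note, which is a eighth note.

eighth note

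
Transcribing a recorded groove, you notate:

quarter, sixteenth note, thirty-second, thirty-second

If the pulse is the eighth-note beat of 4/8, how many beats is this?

3

One eighth-note beat = 4 thirty-second notes.
Express everything in thirty-second notes: quarter = 8; sixteenth note = 2; thirty-second = 1; thirty-second = 1.
Altogether 8 + 2 + 1 + 1 = 12.
12 ÷ 4 = 3 beats.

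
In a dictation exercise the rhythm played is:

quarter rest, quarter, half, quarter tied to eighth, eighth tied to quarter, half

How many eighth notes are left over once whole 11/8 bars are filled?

One bar of 11/8 = 11 eighth notes.
Convert each value to eighth notes: quarter rest = 2; quarter = 2; half = 4; quarter tied to eighth (quarter + eighth) = 3; eighth tied to quarter (eighth + quarter) = 3; half = 4.
Adding: 2 + 2 + 4 + 3 + 3 + 4 = 18.
18 ÷ 11 = 1 complete bar with 7 eighth notes remaining.

7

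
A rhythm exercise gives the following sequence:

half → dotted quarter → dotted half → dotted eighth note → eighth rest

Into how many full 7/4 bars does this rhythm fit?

1

One bar of 7/4 = 28 sixteenth notes.
Convert each value to sixteenth notes: half = 8; dotted quarter = 6; dotted half = 12; dotted eighth note = 3; eighth rest = 2.
Altogether 8 + 6 + 12 + 3 + 2 = 31.
31 ÷ 28 = 1 complete bar with 3 left over.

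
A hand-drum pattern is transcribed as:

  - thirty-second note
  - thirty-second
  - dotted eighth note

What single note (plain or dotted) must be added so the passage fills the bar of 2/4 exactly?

The bar of 2/4 = 16 thirty-second notes.
In thirty-second notes: thirty-second note = 1; thirty-second = 1; dotted eighth note = 6.
Sum: 1 + 1 + 6 = 8.
Remaining: 16 − 8 = 8 thirty-second notes, which is a quarter note.

quarter note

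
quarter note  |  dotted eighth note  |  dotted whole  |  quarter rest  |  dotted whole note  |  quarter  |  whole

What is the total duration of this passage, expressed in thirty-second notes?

158

Express everything in thirty-second notes: quarter note = 8; dotted eighth note = 6; dotted whole = 48; quarter rest = 8; dotted whole note = 48; quarter = 8; whole = 32.
Altogether 8 + 6 + 48 + 8 + 48 + 8 + 32 = 158 thirty-second notes.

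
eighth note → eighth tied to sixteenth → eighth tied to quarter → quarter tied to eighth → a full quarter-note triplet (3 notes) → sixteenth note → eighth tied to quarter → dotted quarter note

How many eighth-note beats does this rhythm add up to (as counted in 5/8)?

19

One eighth-note beat = 2 sixteenth notes.
Working in sixteenth notes: eighth note = 2; eighth tied to sixteenth (eighth + sixteenth) = 3; eighth tied to quarter (eighth + quarter) = 6; quarter tied to eighth (quarter + eighth) = 6; a full quarter-note triplet (3 notes) (three triplet quarters span one half) = 8; sixteenth note = 1; eighth tied to quarter (eighth + quarter) = 6; dotted quarter note = 6.
Total: 2 + 3 + 6 + 6 + 8 + 1 + 6 + 6 = 38.
38 ÷ 2 = 19 beats.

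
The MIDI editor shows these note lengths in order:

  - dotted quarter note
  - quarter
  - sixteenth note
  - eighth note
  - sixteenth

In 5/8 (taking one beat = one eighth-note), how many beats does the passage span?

7

One eighth-note beat = 2 sixteenth notes.
Express everything in sixteenth notes: dotted quarter note = 6; quarter = 4; sixteenth note = 1; eighth note = 2; sixteenth = 1.
Sum: 6 + 4 + 1 + 2 + 1 = 14.
14 ÷ 2 = 7 beats.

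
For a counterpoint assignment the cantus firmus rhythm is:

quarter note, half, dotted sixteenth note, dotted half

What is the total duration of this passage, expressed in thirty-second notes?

In thirty-second notes: quarter note = 8; half = 16; dotted sixteenth note = 3; dotted half = 24.
Altogether 8 + 16 + 3 + 24 = 51 thirty-second notes.

51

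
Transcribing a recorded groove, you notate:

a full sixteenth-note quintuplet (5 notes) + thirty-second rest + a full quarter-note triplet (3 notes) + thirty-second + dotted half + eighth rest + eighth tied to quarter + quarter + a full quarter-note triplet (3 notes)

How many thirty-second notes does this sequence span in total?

Convert each value to thirty-second notes: a full sixteenth-note quintuplet (5 notes) (five quintuplet sixteenths span one quarter) = 8; thirty-second rest = 1; a full quarter-note triplet (3 notes) (three triplet quarters span one half) = 16; thirty-second = 1; dotted half = 24; eighth rest = 4; eighth tied to quarter (eighth + quarter) = 12; quarter = 8; a full quarter-note triplet (3 notes) (three triplet quarters span one half) = 16.
Adding: 8 + 1 + 16 + 1 + 24 + 4 + 12 + 8 + 16 = 90 thirty-second notes.

90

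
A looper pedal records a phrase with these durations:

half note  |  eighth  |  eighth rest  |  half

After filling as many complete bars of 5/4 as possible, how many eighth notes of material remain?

0

One bar of 5/4 = 10 eighth notes.
Express everything in eighth notes: half note = 4; eighth = 1; eighth rest = 1; half = 4.
Adding: 4 + 1 + 1 + 4 = 10.
10 ÷ 10 = 1 complete bar with 0 eighth notes remaining.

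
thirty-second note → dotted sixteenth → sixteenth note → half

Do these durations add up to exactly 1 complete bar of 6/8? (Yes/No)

One bar of 6/8 = 24 thirty-second notes.
Working in thirty-second notes: thirty-second note = 1; dotted sixteenth = 3; sixteenth note = 2; half = 16.
Total: 1 + 3 + 2 + 16 = 22.
22 falls short of 24, so the answer is No.

No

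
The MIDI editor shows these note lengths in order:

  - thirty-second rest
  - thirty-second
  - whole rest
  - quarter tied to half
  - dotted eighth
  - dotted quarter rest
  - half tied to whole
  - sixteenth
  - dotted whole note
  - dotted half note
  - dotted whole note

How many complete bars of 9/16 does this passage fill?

One bar of 9/16 = 18 thirty-second notes.
Convert each value to thirty-second notes: thirty-second rest = 1; thirty-second = 1; whole rest = 32; quarter tied to half (quarter + half) = 24; dotted eighth = 6; dotted quarter rest = 12; half tied to whole (half + whole) = 48; sixteenth = 2; dotted whole note = 48; dotted half note = 24; dotted whole note = 48.
Adding: 1 + 1 + 32 + 24 + 6 + 12 + 48 + 2 + 48 + 24 + 48 = 246.
246 ÷ 18 = 13 complete bars with 12 left over.

13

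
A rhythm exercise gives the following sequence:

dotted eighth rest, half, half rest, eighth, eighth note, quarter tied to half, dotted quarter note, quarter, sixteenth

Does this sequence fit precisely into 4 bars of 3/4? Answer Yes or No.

One bar of 3/4 = 12 sixteenth notes, so 4 bars = 48.
In sixteenth notes: dotted eighth rest = 3; half = 8; half rest = 8; eighth = 2; eighth note = 2; quarter tied to half (quarter + half) = 12; dotted quarter note = 6; quarter = 4; sixteenth = 1.
Altogether 3 + 8 + 8 + 2 + 2 + 12 + 6 + 4 + 1 = 46.
46 falls short of 48, so the answer is No.

No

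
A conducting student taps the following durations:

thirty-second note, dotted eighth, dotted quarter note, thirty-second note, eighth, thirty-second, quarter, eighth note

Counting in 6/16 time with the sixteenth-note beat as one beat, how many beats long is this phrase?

One sixteenth-note beat = 2 thirty-second notes.
Express everything in thirty-second notes: thirty-second note = 1; dotted eighth = 6; dotted quarter note = 12; thirty-second note = 1; eighth = 4; thirty-second = 1; quarter = 8; eighth note = 4.
Total: 1 + 6 + 12 + 1 + 4 + 1 + 8 + 4 = 37.
37 ÷ 2 = 18.5 beats.

18.5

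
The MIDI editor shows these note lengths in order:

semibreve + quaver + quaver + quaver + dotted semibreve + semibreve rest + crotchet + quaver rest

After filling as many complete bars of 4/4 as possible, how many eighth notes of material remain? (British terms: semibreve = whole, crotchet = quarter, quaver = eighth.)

One bar of 4/4 = 8 eighth notes.
Convert each value to eighth notes: semibreve = 8; quaver = 1; quaver = 1; quaver = 1; dotted semibreve = 12; semibreve rest = 8; crotchet = 2; quaver rest = 1.
Adding: 8 + 1 + 1 + 1 + 12 + 8 + 2 + 1 = 34.
34 ÷ 8 = 4 complete bars with 2 eighth notes remaining.

2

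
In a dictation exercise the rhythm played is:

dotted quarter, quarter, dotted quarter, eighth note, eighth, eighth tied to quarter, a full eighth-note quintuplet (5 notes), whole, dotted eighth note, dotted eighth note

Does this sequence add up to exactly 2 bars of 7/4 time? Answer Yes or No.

Yes

One bar of 7/4 = 28 sixteenth notes, so 2 bars = 56.
Convert each value to sixteenth notes: dotted quarter = 6; quarter = 4; dotted quarter = 6; eighth note = 2; eighth = 2; eighth tied to quarter (eighth + quarter) = 6; a full eighth-note quintuplet (5 notes) (five quintuplet eighths span one half) = 8; whole = 16; dotted eighth note = 3; dotted eighth note = 3.
Altogether 6 + 4 + 6 + 2 + 2 + 6 + 8 + 16 + 3 + 3 = 56.
56 equals 56, so the answer is Yes.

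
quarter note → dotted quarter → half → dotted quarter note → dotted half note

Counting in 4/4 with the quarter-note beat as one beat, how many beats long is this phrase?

9

One quarter-note beat = 2 eighth notes.
Convert each value to eighth notes: quarter note = 2; dotted quarter = 3; half = 4; dotted quarter note = 3; dotted half note = 6.
Sum: 2 + 3 + 4 + 3 + 6 = 18.
18 ÷ 2 = 9 beats.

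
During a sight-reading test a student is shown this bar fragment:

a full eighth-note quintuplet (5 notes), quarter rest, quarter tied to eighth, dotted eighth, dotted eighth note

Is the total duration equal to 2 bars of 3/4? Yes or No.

Yes

One bar of 3/4 = 12 sixteenth notes, so 2 bars = 24.
Each duration in sixteenth notes: a full eighth-note quintuplet (5 notes) (five quintuplet eighths span one half) = 8; quarter rest = 4; quarter tied to eighth (quarter + eighth) = 6; dotted eighth = 3; dotted eighth note = 3.
Sum: 8 + 4 + 6 + 3 + 3 = 24.
24 equals 24, so the answer is Yes.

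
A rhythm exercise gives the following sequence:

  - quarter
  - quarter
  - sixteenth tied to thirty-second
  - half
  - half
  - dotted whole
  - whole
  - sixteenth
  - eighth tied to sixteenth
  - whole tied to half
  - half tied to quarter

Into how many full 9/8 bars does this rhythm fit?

One bar of 9/8 = 36 thirty-second notes.
Working in thirty-second notes: quarter = 8; quarter = 8; sixteenth tied to thirty-second (sixteenth + thirty-second) = 3; half = 16; half = 16; dotted whole = 48; whole = 32; sixteenth = 2; eighth tied to sixteenth (eighth + sixteenth) = 6; whole tied to half (whole + half) = 48; half tied to quarter (half + quarter) = 24.
Adding: 8 + 8 + 3 + 16 + 16 + 48 + 32 + 2 + 6 + 48 + 24 = 211.
211 ÷ 36 = 5 complete bars with 31 left over.

5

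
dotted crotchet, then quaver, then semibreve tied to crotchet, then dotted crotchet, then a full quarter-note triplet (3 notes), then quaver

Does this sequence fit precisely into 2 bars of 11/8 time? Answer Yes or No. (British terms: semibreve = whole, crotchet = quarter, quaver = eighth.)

One bar of 11/8 = 11 eighth notes, so 2 bars = 22.
Working in eighth notes: dotted crotchet = 3; quaver = 1; semibreve tied to crotchet (semibreve + crotchet) = 10; dotted crotchet = 3; a full quarter-note triplet (3 notes) (three triplet quarters span one half) = 4; quaver = 1.
Sum: 3 + 1 + 10 + 3 + 4 + 1 = 22.
22 equals 22, so the answer is Yes.

Yes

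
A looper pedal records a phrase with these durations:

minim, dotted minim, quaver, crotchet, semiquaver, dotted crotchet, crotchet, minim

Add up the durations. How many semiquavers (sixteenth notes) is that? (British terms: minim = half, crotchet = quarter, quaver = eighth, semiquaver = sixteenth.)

Each duration in sixteenth notes: minim = 8; dotted minim = 12; quaver = 2; crotchet = 4; semiquaver = 1; dotted crotchet = 6; crotchet = 4; minim = 8.
Total: 8 + 12 + 2 + 4 + 1 + 6 + 4 + 8 = 45 sixteenth notes.

45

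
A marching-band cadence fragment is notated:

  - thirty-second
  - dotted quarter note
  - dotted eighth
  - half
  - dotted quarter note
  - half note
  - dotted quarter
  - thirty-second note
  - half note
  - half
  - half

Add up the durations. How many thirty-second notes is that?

Working in thirty-second notes: thirty-second = 1; dotted quarter note = 12; dotted eighth = 6; half = 16; dotted quarter note = 12; half note = 16; dotted quarter = 12; thirty-second note = 1; half note = 16; half = 16; half = 16.
Sum: 1 + 12 + 6 + 16 + 12 + 16 + 12 + 1 + 16 + 16 + 16 = 124 thirty-second notes.

124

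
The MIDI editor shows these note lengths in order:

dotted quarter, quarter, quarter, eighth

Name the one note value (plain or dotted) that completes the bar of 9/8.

eighth note

The bar of 9/8 = 9 eighth notes.
Convert each value to eighth notes: dotted quarter = 3; quarter = 2; quarter = 2; eighth = 1.
Sum: 3 + 2 + 2 + 1 = 8.
Remaining: 9 − 8 = 1 eighth note, which is a eighth note.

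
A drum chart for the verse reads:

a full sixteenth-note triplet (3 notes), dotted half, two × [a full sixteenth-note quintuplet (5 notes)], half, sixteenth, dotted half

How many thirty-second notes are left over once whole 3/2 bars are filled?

One bar of 3/2 = 24 sixteenth notes.
In sixteenth notes: a full sixteenth-note triplet (3 notes) (three triplet sixteenths span one eighth) = 2; dotted half = 12; a full sixteenth-note quintuplet (5 notes) (five quintuplet sixteenths span one quarter) = 4; a full sixteenth-note quintuplet (5 notes) (five quintuplet sixteenths span one quarter) = 4; half = 8; sixteenth = 1; dotted half = 12.
Adding: 2 + 12 + 4 + 4 + 8 + 1 + 12 = 43.
43 ÷ 24 = 1 complete bar with 19 sixteenth notes remaining = 38 thirty-second notes.

38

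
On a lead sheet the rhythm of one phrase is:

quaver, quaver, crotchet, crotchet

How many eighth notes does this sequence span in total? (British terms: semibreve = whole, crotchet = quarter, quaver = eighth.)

Convert each value to eighth notes: quaver = 1; quaver = 1; crotchet = 2; crotchet = 2.
Altogether 1 + 1 + 2 + 2 = 6 eighth notes.

6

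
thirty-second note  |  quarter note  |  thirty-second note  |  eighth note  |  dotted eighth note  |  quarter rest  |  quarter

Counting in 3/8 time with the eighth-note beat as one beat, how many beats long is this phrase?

One eighth-note beat = 4 thirty-second notes.
Each duration in thirty-second notes: thirty-second note = 1; quarter note = 8; thirty-second note = 1; eighth note = 4; dotted eighth note = 6; quarter rest = 8; quarter = 8.
Adding: 1 + 8 + 1 + 4 + 6 + 8 + 8 = 36.
36 ÷ 4 = 9 beats.

9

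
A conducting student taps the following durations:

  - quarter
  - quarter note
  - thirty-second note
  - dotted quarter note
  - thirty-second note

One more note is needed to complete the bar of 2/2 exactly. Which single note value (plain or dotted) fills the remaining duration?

sixteenth note

The bar of 2/2 = 32 thirty-second notes.
Express everything in thirty-second notes: quarter = 8; quarter note = 8; thirty-second note = 1; dotted quarter note = 12; thirty-second note = 1.
Adding: 8 + 8 + 1 + 12 + 1 = 30.
Remaining: 32 − 30 = 2 thirty-second notes, which is a sixteenth note.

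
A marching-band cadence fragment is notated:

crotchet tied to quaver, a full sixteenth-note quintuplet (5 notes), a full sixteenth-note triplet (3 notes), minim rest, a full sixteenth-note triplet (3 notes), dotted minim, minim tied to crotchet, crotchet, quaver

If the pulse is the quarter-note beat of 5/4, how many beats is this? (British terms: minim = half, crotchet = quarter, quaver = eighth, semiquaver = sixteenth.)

13

One quarter-note beat = 2 eighth notes.
Convert each value to eighth notes: crotchet tied to quaver (crotchet + quaver) = 3; a full sixteenth-note quintuplet (5 notes) (five quintuplet sixteenths span one quarter) = 2; a full sixteenth-note triplet (3 notes) (three triplet sixteenths span one eighth) = 1; minim rest = 4; a full sixteenth-note triplet (3 notes) (three triplet sixteenths span one eighth) = 1; dotted minim = 6; minim tied to crotchet (minim + crotchet) = 6; crotchet = 2; quaver = 1.
Total: 3 + 2 + 1 + 4 + 1 + 6 + 6 + 2 + 1 = 26.
26 ÷ 2 = 13 beats.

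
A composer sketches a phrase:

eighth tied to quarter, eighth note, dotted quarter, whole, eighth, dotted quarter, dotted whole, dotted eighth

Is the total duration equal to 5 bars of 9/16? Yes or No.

One bar of 9/16 = 9 sixteenth notes, so 5 bars = 45.
Convert each value to sixteenth notes: eighth tied to quarter (eighth + quarter) = 6; eighth note = 2; dotted quarter = 6; whole = 16; eighth = 2; dotted quarter = 6; dotted whole = 24; dotted eighth = 3.
Total: 6 + 2 + 6 + 16 + 2 + 6 + 24 + 3 = 65.
65 exceeds 45, so the answer is No.

No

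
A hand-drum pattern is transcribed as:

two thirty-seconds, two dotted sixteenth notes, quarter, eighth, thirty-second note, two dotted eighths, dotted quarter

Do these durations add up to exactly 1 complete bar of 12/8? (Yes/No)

One bar of 12/8 = 48 thirty-second notes.
In thirty-second notes: thirty-second = 1; thirty-second = 1; dotted sixteenth note = 3; dotted sixteenth note = 3; quarter = 8; eighth = 4; thirty-second note = 1; dotted eighth = 6; dotted eighth = 6; dotted quarter = 12.
Sum: 1 + 1 + 3 + 3 + 8 + 4 + 1 + 6 + 6 + 12 = 45.
45 falls short of 48, so the answer is No.

No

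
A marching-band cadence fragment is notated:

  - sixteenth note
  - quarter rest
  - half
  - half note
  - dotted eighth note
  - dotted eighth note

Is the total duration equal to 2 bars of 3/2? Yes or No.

One bar of 3/2 = 24 sixteenth notes, so 2 bars = 48.
In sixteenth notes: sixteenth note = 1; quarter rest = 4; half = 8; half note = 8; dotted eighth note = 3; dotted eighth note = 3.
Total: 1 + 4 + 8 + 8 + 3 + 3 = 27.
27 falls short of 48, so the answer is No.

No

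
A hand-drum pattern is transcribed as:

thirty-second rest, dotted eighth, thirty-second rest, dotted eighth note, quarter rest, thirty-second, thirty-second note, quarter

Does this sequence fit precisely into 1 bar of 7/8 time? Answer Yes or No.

No

One bar of 7/8 = 28 thirty-second notes.
Each duration in thirty-second notes: thirty-second rest = 1; dotted eighth = 6; thirty-second rest = 1; dotted eighth note = 6; quarter rest = 8; thirty-second = 1; thirty-second note = 1; quarter = 8.
Sum: 1 + 6 + 1 + 6 + 8 + 1 + 1 + 8 = 32.
32 exceeds 28, so the answer is No.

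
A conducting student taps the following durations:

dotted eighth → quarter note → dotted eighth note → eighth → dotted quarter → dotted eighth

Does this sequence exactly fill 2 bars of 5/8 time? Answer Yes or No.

No

One bar of 5/8 = 10 sixteenth notes, so 2 bars = 20.
Convert each value to sixteenth notes: dotted eighth = 3; quarter note = 4; dotted eighth note = 3; eighth = 2; dotted quarter = 6; dotted eighth = 3.
Altogether 3 + 4 + 3 + 2 + 6 + 3 = 21.
21 exceeds 20, so the answer is No.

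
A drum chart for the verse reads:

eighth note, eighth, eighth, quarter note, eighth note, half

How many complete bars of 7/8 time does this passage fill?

1

One bar of 7/8 = 7 eighth notes.
In eighth notes: eighth note = 1; eighth = 1; eighth = 1; quarter note = 2; eighth note = 1; half = 4.
Altogether 1 + 1 + 1 + 2 + 1 + 4 = 10.
10 ÷ 7 = 1 complete bar with 3 left over.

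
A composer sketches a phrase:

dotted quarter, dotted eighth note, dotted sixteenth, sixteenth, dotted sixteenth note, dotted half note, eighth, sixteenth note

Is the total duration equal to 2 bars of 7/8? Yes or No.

One bar of 7/8 = 28 thirty-second notes, so 2 bars = 56.
Working in thirty-second notes: dotted quarter = 12; dotted eighth note = 6; dotted sixteenth = 3; sixteenth = 2; dotted sixteenth note = 3; dotted half note = 24; eighth = 4; sixteenth note = 2.
Total: 12 + 6 + 3 + 2 + 3 + 24 + 4 + 2 = 56.
56 equals 56, so the answer is Yes.

Yes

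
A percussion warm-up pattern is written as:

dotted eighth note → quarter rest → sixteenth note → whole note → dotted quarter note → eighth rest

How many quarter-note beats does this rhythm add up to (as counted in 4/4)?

8

One quarter-note beat = 4 sixteenth notes.
Each duration in sixteenth notes: dotted eighth note = 3; quarter rest = 4; sixteenth note = 1; whole note = 16; dotted quarter note = 6; eighth rest = 2.
Altogether 3 + 4 + 1 + 16 + 6 + 2 = 32.
32 ÷ 4 = 8 beats.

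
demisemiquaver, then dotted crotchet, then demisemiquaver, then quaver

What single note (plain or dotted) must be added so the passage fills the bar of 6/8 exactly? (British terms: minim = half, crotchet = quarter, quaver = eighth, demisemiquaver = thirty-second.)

dotted eighth note

The bar of 6/8 = 24 thirty-second notes.
Convert each value to thirty-second notes: demisemiquaver = 1; dotted crotchet = 12; demisemiquaver = 1; quaver = 4.
Altogether 1 + 12 + 1 + 4 = 18.
Remaining: 24 − 18 = 6 thirty-second notes, which is a dotted eighth note.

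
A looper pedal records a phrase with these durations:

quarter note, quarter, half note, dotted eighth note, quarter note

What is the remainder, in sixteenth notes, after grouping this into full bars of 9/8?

One bar of 9/8 = 18 sixteenth notes.
Express everything in sixteenth notes: quarter note = 4; quarter = 4; half note = 8; dotted eighth note = 3; quarter note = 4.
Altogether 4 + 4 + 8 + 3 + 4 = 23.
23 ÷ 18 = 1 complete bar with 5 sixteenth notes remaining.

5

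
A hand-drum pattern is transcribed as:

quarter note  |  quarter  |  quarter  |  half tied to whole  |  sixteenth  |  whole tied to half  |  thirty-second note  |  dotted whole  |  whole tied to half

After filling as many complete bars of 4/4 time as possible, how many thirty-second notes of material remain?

One bar of 4/4 = 32 thirty-second notes.
In thirty-second notes: quarter note = 8; quarter = 8; quarter = 8; half tied to whole (half + whole) = 48; sixteenth = 2; whole tied to half (whole + half) = 48; thirty-second note = 1; dotted whole = 48; whole tied to half (whole + half) = 48.
Altogether 8 + 8 + 8 + 48 + 2 + 48 + 1 + 48 + 48 = 219.
219 ÷ 32 = 6 complete bars with 27 thirty-second notes remaining.

27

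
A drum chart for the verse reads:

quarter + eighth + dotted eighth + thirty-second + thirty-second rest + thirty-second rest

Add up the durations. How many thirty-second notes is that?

21

Working in thirty-second notes: quarter = 8; eighth = 4; dotted eighth = 6; thirty-second = 1; thirty-second rest = 1; thirty-second rest = 1.
Total: 8 + 4 + 6 + 1 + 1 + 1 = 21 thirty-second notes.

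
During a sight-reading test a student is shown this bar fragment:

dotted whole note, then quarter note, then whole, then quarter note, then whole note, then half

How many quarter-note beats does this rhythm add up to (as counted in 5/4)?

18

One quarter-note beat = 2 eighth notes.
In eighth notes: dotted whole note = 12; quarter note = 2; whole = 8; quarter note = 2; whole note = 8; half = 4.
Total: 12 + 2 + 8 + 2 + 8 + 4 = 36.
36 ÷ 2 = 18 beats.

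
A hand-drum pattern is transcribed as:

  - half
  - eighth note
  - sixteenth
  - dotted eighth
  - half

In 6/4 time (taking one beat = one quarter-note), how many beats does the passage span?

One quarter-note beat = 4 sixteenth notes.
Working in sixteenth notes: half = 8; eighth note = 2; sixteenth = 1; dotted eighth = 3; half = 8.
Adding: 8 + 2 + 1 + 3 + 8 = 22.
22 ÷ 4 = 5.5 beats.

5.5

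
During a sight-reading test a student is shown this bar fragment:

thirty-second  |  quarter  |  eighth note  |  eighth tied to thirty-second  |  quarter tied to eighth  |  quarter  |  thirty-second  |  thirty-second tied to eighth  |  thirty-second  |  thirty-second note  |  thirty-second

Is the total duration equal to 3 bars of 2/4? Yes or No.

No

One bar of 2/4 = 16 thirty-second notes, so 3 bars = 48.
Each duration in thirty-second notes: thirty-second = 1; quarter = 8; eighth note = 4; eighth tied to thirty-second (eighth + thirty-second) = 5; quarter tied to eighth (quarter + eighth) = 12; quarter = 8; thirty-second = 1; thirty-second tied to eighth (thirty-second + eighth) = 5; thirty-second = 1; thirty-second note = 1; thirty-second = 1.
Adding: 1 + 8 + 4 + 5 + 12 + 8 + 1 + 5 + 1 + 1 + 1 = 47.
47 falls short of 48, so the answer is No.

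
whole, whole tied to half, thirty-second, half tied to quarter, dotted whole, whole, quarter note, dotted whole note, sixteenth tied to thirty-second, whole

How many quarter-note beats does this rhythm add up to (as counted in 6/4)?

One quarter-note beat = 8 thirty-second notes.
In thirty-second notes: whole = 32; whole tied to half (whole + half) = 48; thirty-second = 1; half tied to quarter (half + quarter) = 24; dotted whole = 48; whole = 32; quarter note = 8; dotted whole note = 48; sixteenth tied to thirty-second (sixteenth + thirty-second) = 3; whole = 32.
Adding: 32 + 48 + 1 + 24 + 48 + 32 + 8 + 48 + 3 + 32 = 276.
276 ÷ 8 = 34.5 beats.

34.5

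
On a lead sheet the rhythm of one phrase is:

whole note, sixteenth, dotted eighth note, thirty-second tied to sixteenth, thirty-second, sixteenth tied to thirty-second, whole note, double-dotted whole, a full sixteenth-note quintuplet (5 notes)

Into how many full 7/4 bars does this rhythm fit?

One bar of 7/4 = 56 thirty-second notes.
Each duration in thirty-second notes: whole note = 32; sixteenth = 2; dotted eighth note = 6; thirty-second tied to sixteenth (thirty-second + sixteenth) = 3; thirty-second = 1; sixteenth tied to thirty-second (sixteenth + thirty-second) = 3; whole note = 32; double-dotted whole = 56; a full sixteenth-note quintuplet (5 notes) (five quintuplet sixteenths span one quarter) = 8.
Sum: 32 + 2 + 6 + 3 + 1 + 3 + 32 + 56 + 8 = 143.
143 ÷ 56 = 2 complete bars with 31 left over.

2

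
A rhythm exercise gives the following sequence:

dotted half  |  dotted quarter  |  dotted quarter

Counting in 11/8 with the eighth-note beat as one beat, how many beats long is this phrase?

One eighth-note beat = 2 sixteenth notes.
In sixteenth notes: dotted half = 12; dotted quarter = 6; dotted quarter = 6.
Adding: 12 + 6 + 6 = 24.
24 ÷ 2 = 12 beats.

12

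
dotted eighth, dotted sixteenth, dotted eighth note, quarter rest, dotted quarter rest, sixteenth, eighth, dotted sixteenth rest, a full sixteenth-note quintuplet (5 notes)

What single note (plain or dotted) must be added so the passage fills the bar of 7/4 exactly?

eighth note

The bar of 7/4 = 56 thirty-second notes.
In thirty-second notes: dotted eighth = 6; dotted sixteenth = 3; dotted eighth note = 6; quarter rest = 8; dotted quarter rest = 12; sixteenth = 2; eighth = 4; dotted sixteenth rest = 3; a full sixteenth-note quintuplet (5 notes) (five quintuplet sixteenths span one quarter) = 8.
Sum: 6 + 3 + 6 + 8 + 12 + 2 + 4 + 3 + 8 = 52.
Remaining: 56 − 52 = 4 thirty-second notes, which is a eighth note.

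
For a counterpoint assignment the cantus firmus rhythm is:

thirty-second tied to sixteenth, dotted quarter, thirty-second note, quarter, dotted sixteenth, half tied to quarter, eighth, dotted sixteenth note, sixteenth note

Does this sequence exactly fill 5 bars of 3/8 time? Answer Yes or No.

One bar of 3/8 = 12 thirty-second notes, so 5 bars = 60.
Each duration in thirty-second notes: thirty-second tied to sixteenth (thirty-second + sixteenth) = 3; dotted quarter = 12; thirty-second note = 1; quarter = 8; dotted sixteenth = 3; half tied to quarter (half + quarter) = 24; eighth = 4; dotted sixteenth note = 3; sixteenth note = 2.
Adding: 3 + 12 + 1 + 8 + 3 + 24 + 4 + 3 + 2 = 60.
60 equals 60, so the answer is Yes.

Yes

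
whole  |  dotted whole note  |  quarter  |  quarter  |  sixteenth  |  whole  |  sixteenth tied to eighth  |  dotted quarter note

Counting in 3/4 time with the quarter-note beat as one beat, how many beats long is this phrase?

18.5

One quarter-note beat = 4 sixteenth notes.
In sixteenth notes: whole = 16; dotted whole note = 24; quarter = 4; quarter = 4; sixteenth = 1; whole = 16; sixteenth tied to eighth (sixteenth + eighth) = 3; dotted quarter note = 6.
Sum: 16 + 24 + 4 + 4 + 1 + 16 + 3 + 6 = 74.
74 ÷ 4 = 18.5 beats.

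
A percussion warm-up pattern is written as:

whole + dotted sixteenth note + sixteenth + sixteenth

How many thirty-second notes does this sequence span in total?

In thirty-second notes: whole = 32; dotted sixteenth note = 3; sixteenth = 2; sixteenth = 2.
Total: 32 + 3 + 2 + 2 = 39 thirty-second notes.

39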